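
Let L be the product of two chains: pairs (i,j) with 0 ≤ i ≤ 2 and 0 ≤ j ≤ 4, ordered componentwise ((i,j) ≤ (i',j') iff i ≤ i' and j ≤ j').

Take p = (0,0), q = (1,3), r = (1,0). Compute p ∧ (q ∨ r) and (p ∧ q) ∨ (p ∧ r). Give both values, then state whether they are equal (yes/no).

q ∨ r = (1,3), so p ∧ (q ∨ r) = (0,0) ∧ (1,3) = (0,0).
p ∧ q = (0,0) and p ∧ r = (0,0), so (p ∧ q) ∨ (p ∧ r) = (0,0) ∨ (0,0) = (0,0).
Equal: yes.

(0,0); (0,0); yes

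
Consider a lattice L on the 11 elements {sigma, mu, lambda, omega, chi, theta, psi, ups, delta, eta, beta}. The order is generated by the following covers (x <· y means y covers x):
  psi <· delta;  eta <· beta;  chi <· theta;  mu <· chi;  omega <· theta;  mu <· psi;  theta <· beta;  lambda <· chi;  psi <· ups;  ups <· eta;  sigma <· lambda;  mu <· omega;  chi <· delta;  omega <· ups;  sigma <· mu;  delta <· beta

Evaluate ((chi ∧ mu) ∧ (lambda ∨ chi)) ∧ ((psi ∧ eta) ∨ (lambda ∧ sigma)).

mu

chi ∧ mu = mu
lambda ∨ chi = chi
mu ∧ chi = mu
psi ∧ eta = psi
lambda ∧ sigma = sigma
psi ∨ sigma = psi
mu ∧ psi = mu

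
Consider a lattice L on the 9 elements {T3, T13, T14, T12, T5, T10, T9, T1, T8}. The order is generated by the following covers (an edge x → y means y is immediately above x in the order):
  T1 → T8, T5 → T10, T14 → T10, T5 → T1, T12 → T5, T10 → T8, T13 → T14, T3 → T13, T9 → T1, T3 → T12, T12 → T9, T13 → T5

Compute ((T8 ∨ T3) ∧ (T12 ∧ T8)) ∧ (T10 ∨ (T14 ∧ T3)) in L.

T8 ∨ T3 = T8
T12 ∧ T8 = T12
T8 ∧ T12 = T12
T14 ∧ T3 = T3
T10 ∨ T3 = T10
T12 ∧ T10 = T12

T12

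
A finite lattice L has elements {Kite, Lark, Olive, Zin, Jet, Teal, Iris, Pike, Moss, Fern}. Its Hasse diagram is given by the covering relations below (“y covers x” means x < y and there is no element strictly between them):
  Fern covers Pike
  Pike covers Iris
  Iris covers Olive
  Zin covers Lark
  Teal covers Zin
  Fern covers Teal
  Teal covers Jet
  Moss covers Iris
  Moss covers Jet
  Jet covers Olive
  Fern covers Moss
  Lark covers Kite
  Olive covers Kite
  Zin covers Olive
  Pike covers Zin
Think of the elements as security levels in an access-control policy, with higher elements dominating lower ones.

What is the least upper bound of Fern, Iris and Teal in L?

Common upper bounds of {Fern, Iris, Teal}: Fern.
The least among these is Fern.

Fern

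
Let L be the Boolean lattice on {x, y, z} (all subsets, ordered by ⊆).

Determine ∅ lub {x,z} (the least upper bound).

Under ⊆, join is union: ∅ ∪ {x,z} = {x,z}.

{x,z}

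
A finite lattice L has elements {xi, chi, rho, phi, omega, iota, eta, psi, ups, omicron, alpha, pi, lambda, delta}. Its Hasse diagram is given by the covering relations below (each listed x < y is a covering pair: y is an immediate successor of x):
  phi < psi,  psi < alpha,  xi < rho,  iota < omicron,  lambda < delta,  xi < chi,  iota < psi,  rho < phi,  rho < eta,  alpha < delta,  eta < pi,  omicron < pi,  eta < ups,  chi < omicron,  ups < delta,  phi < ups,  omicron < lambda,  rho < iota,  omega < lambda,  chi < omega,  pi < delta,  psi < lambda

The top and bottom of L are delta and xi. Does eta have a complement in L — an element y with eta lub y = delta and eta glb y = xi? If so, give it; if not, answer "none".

omega

Need y with eta ∨ y = delta and eta ∧ y = xi.
Checking each element gives: omega.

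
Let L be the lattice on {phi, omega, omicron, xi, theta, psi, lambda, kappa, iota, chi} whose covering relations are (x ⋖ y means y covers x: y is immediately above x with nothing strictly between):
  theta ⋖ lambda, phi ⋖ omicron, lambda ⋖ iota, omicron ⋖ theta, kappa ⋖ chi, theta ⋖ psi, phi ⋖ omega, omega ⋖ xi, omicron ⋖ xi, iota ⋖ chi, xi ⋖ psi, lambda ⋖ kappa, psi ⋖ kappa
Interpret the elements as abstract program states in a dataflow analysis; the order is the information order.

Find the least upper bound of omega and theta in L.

Common upper bounds of {omega, theta}: chi, kappa, psi.
The least among these is psi.

psi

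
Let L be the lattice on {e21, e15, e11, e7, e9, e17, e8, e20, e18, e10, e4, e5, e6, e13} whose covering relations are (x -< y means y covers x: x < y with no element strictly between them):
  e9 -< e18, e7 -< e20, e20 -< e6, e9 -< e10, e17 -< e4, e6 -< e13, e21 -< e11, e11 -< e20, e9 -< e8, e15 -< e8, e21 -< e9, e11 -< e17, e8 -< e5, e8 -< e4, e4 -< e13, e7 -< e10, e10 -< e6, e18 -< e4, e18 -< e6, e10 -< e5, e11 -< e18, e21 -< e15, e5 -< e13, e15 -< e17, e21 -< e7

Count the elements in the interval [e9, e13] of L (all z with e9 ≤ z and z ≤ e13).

The interval [e9, e13] = {e10, e13, e18, e4, e5, e6, e8, e9}, which has 8 elements.

8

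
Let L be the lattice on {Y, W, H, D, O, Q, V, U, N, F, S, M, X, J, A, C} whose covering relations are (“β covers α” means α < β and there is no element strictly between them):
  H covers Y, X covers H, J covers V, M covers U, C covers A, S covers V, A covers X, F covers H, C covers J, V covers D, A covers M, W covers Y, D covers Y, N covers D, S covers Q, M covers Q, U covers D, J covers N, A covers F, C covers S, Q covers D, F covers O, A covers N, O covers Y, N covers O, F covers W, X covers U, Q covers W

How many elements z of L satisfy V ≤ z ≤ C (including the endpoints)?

The interval [V, C] = {C, J, S, V}, which has 4 elements.

4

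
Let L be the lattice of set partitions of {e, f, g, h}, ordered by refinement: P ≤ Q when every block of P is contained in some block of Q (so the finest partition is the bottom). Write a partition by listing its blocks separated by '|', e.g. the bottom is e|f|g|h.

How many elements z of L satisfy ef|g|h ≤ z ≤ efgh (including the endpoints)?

5

The interval [ef|g|h, efgh] = {efgh, efg|h, efh|g, ef|gh, ef|g|h}, which has 5 elements.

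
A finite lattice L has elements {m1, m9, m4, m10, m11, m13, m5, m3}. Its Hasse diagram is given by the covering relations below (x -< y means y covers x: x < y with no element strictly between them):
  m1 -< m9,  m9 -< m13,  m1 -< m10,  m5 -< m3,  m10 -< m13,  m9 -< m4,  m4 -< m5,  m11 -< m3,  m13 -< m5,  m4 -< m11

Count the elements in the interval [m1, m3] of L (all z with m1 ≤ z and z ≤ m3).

8

The interval [m1, m3] = {m1, m10, m11, m13, m3, m4, m5, m9}, which has 8 elements.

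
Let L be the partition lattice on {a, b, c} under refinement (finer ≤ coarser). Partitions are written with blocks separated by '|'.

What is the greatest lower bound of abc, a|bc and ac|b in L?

a|b|c

The meet (common refinement) of abc, a|bc, ac|b intersects blocks pairwise, giving a|b|c.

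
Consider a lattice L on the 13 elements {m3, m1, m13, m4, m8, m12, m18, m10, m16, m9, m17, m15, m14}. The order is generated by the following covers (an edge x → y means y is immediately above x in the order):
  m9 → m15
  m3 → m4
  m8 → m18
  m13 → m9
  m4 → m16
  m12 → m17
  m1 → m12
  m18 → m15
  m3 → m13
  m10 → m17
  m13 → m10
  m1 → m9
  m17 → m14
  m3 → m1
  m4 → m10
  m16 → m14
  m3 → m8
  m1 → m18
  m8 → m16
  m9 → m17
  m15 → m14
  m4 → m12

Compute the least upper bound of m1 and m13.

Common upper bounds of {m1, m13}: m14, m15, m17, m9.
The least among these is m9.

m9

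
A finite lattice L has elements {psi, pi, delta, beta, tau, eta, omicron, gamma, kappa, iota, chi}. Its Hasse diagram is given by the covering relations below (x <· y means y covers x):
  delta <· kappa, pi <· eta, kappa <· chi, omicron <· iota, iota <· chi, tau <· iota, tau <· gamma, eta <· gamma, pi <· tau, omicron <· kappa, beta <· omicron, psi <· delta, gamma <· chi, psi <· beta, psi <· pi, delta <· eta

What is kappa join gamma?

chi

Common upper bounds of {kappa, gamma}: chi.
The least among these is chi.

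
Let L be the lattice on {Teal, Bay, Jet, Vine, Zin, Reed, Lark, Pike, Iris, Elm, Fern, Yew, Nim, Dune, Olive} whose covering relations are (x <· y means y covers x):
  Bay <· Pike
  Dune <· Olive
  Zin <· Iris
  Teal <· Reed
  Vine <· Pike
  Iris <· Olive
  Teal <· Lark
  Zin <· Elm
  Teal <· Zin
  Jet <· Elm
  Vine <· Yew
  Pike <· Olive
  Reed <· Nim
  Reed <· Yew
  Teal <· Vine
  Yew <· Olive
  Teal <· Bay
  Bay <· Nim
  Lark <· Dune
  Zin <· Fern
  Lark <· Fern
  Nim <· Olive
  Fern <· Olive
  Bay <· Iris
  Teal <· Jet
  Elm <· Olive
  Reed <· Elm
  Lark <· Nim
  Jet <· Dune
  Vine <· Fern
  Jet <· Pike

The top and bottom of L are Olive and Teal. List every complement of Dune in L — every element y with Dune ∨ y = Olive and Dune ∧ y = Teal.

Bay, Iris, Reed, Vine, Yew, Zin

Need y with Dune ∨ y = Olive and Dune ∧ y = Teal.
Checking each element gives: Bay, Iris, Reed, Vine, Yew, Zin.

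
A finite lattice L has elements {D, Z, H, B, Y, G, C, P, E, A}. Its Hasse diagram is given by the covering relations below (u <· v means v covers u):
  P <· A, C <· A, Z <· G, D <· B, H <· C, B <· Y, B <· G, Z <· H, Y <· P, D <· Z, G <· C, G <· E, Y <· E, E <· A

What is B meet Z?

D

Common lower bounds of {B, Z}: D.
The greatest among these is D.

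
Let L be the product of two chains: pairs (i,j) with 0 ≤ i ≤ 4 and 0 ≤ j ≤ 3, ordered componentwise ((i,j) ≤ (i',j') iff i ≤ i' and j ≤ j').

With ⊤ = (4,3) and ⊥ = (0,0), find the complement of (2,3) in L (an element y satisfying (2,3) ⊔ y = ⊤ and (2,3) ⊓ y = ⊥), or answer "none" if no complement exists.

none

For every candidate y, either (2,3) ∨ y ≠ (4,3) or (2,3) ∧ y ≠ (0,0); no complement exists.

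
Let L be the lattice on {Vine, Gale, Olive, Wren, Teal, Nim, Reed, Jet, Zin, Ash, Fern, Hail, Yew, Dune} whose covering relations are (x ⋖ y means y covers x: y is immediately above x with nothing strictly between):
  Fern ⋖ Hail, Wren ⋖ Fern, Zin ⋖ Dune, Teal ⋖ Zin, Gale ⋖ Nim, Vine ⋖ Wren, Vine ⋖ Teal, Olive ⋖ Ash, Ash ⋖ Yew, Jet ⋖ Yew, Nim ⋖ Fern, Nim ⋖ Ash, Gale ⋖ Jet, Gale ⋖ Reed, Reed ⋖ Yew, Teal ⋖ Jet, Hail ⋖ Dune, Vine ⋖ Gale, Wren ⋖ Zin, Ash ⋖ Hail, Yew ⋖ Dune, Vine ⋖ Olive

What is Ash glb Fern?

Common lower bounds of {Ash, Fern}: Gale, Nim, Vine.
The greatest among these is Nim.

Nim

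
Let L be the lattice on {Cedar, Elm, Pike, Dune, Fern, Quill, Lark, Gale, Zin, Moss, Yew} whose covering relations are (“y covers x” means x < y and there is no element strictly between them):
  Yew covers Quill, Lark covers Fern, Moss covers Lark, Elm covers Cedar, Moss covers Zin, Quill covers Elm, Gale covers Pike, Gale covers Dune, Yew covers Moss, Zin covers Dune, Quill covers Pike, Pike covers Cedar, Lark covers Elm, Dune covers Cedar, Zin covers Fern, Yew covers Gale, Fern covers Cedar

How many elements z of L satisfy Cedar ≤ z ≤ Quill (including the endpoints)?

The interval [Cedar, Quill] = {Cedar, Elm, Pike, Quill}, which has 4 elements.

4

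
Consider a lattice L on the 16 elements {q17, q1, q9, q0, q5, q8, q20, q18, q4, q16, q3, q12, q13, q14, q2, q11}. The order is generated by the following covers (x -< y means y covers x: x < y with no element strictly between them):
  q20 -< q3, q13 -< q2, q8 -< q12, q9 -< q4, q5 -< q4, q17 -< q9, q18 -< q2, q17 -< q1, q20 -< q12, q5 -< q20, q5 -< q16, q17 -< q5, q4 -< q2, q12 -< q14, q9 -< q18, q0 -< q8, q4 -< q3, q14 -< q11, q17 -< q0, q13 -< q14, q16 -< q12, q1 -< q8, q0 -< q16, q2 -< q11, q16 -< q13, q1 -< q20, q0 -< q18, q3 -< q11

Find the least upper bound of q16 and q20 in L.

Common upper bounds of {q16, q20}: q11, q12, q14.
The least among these is q12.

q12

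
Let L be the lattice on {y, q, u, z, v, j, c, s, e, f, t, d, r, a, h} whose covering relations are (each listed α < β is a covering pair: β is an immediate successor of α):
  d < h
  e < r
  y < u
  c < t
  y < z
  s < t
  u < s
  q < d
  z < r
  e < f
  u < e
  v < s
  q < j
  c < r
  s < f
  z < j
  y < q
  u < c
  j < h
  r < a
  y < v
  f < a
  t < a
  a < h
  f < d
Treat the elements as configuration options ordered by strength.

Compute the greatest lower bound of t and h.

Common lower bounds of {t, h}: c, s, t, u, v, y.
The greatest among these is t.

t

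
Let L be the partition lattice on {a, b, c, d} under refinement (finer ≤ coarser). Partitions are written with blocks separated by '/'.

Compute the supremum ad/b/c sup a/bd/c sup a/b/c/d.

The join of ad/b/c, a/bd/c, a/b/c/d merges any blocks that overlap across the partitions, giving abd/c.

abd/c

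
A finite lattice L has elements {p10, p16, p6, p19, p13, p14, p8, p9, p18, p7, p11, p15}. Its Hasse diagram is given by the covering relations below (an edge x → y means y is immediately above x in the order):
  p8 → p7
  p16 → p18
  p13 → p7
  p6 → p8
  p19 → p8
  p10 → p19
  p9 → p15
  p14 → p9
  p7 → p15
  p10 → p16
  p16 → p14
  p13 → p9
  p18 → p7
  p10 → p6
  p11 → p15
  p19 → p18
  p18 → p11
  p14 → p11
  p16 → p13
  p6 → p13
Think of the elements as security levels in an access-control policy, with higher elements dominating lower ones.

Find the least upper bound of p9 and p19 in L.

Common upper bounds of {p9, p19}: p15.
The least among these is p15.

p15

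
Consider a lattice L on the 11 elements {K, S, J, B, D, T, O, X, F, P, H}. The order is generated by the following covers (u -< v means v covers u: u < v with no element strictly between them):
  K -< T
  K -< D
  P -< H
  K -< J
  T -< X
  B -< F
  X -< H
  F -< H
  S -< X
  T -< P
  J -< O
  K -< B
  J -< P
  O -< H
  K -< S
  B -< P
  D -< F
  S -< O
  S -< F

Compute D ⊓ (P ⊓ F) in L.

K

P ∧ F = B
D ∧ B = K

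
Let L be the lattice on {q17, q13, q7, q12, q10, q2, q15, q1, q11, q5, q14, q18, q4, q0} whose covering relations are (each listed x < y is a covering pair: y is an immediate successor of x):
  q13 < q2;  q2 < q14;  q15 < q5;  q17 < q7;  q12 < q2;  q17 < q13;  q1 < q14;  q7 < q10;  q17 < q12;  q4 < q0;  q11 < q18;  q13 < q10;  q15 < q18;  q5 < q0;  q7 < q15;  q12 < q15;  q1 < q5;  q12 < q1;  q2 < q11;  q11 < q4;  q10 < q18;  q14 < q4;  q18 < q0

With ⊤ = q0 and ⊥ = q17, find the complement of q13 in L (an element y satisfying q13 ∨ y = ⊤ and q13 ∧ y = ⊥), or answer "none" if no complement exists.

q5

Need y with q13 ∨ y = q0 and q13 ∧ y = q17.
Checking each element gives: q5.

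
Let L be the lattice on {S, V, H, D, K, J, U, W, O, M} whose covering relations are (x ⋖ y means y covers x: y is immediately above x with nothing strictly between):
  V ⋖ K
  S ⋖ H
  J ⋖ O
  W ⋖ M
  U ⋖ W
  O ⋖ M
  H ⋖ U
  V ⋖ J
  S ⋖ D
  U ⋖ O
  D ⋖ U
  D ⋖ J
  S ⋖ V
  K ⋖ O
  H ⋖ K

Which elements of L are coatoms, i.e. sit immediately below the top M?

O, W

The coatoms are exactly the elements covered by M: O, W.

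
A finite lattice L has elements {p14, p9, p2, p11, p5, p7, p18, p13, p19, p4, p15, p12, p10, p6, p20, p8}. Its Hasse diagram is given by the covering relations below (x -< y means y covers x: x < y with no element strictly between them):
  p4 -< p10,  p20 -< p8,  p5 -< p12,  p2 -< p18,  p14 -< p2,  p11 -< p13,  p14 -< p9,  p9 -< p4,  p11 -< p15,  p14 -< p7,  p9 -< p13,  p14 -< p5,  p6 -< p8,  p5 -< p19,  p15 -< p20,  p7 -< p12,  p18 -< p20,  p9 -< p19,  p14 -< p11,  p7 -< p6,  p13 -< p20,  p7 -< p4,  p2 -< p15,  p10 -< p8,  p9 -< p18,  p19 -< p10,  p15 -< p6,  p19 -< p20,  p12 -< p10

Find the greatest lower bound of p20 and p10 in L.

Common lower bounds of {p20, p10}: p14, p19, p5, p9.
The greatest among these is p19.

p19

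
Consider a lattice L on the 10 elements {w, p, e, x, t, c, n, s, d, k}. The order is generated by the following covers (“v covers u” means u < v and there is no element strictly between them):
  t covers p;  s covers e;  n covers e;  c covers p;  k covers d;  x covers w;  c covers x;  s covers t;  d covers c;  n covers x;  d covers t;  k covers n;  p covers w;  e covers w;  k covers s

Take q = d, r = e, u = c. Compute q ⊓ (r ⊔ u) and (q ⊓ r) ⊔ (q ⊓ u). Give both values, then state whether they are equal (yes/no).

r ⊔ u = k, so q ⊓ (r ⊔ u) = d ⊓ k = d.
q ⊓ r = w and q ⊓ u = c, so (q ⊓ r) ⊔ (q ⊓ u) = w ⊔ c = c.
Equal: no.

d; c; no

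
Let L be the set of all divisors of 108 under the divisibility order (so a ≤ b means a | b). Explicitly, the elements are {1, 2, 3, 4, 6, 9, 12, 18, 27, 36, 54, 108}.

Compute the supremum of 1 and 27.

27

Common upper bounds of {1, 27}: 108, 27, 54.
The least among these is 27.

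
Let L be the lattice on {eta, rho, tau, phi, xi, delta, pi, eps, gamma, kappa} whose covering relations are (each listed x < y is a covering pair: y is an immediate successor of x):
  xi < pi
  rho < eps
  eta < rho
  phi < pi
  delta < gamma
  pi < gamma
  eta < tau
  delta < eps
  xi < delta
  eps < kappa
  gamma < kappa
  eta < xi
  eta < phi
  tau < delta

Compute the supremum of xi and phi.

Common upper bounds of {xi, phi}: gamma, kappa, pi.
The least among these is pi.

pi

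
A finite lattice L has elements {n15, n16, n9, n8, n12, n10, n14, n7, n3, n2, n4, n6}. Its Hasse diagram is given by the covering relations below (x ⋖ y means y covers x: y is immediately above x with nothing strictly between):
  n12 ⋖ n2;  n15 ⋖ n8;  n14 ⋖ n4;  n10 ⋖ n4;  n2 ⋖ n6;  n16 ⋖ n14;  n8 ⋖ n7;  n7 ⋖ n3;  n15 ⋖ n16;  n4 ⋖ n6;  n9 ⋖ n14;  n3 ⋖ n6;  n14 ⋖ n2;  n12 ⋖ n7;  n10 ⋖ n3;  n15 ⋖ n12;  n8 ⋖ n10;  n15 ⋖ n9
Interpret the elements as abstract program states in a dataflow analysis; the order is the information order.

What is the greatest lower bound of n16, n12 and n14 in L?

n15

Common lower bounds of {n16, n12, n14}: n15.
The greatest among these is n15.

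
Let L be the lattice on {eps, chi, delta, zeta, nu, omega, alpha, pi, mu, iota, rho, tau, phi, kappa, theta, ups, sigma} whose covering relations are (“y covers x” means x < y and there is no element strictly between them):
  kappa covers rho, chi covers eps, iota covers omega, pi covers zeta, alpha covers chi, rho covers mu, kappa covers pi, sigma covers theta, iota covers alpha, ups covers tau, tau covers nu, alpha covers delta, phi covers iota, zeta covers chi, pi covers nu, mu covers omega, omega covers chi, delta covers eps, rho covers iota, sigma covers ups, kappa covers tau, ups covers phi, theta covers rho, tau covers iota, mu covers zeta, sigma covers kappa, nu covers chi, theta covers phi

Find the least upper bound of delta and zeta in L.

Common upper bounds of {delta, zeta}: kappa, rho, sigma, theta.
The least among these is rho.

rho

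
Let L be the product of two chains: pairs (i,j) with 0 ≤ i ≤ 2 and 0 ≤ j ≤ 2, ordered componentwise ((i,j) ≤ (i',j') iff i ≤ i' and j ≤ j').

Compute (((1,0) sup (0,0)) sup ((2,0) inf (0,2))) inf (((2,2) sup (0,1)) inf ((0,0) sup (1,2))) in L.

(1,0) ∨ (0,0) = (1,0)
(2,0) ∧ (0,2) = (0,0)
(1,0) ∨ (0,0) = (1,0)
(2,2) ∨ (0,1) = (2,2)
(0,0) ∨ (1,2) = (1,2)
(2,2) ∧ (1,2) = (1,2)
(1,0) ∧ (1,2) = (1,0)

(1,0)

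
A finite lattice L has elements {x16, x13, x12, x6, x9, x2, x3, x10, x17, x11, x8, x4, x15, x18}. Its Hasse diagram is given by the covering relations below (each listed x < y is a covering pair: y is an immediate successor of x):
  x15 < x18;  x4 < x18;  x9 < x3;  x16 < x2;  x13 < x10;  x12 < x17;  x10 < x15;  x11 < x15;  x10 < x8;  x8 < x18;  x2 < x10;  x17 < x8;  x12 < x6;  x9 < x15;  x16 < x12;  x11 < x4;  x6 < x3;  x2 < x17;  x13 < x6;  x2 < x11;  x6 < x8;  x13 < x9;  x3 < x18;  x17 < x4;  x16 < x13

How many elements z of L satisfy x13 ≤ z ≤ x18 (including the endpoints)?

The interval [x13, x18] = {x10, x13, x15, x18, x3, x6, x8, x9}, which has 8 elements.

8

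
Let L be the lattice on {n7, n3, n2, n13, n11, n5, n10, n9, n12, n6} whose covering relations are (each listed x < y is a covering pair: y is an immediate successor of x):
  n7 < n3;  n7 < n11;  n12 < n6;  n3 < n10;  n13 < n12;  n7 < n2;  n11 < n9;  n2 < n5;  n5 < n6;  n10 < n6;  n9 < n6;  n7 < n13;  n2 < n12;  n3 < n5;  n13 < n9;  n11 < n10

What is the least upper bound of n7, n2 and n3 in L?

Common upper bounds of {n7, n2, n3}: n5, n6.
The least among these is n5.

n5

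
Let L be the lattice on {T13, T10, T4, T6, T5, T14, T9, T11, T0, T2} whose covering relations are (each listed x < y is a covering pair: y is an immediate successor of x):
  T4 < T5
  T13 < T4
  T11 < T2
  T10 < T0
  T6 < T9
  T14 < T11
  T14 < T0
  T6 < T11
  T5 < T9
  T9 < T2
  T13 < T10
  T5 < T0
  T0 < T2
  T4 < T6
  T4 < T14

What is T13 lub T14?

Common upper bounds of {T13, T14}: T0, T11, T14, T2.
The least among these is T14.

T14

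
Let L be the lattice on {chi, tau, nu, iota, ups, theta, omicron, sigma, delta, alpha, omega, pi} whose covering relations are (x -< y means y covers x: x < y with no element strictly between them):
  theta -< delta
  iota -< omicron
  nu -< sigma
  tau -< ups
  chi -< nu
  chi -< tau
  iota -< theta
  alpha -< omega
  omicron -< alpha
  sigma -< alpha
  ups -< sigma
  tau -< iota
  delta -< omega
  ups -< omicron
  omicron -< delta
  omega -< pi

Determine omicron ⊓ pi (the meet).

omicron

Common lower bounds of {omicron, pi}: chi, iota, omicron, tau, ups.
The greatest among these is omicron.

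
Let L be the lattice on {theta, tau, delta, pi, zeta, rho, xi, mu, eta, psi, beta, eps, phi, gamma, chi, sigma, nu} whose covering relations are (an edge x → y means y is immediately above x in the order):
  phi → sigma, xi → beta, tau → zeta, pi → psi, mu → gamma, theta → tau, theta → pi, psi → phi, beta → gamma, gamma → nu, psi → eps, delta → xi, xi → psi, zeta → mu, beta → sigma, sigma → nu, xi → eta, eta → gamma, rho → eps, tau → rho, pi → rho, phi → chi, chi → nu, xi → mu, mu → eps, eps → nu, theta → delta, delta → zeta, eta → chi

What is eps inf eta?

xi

Common lower bounds of {eps, eta}: delta, theta, xi.
The greatest among these is xi.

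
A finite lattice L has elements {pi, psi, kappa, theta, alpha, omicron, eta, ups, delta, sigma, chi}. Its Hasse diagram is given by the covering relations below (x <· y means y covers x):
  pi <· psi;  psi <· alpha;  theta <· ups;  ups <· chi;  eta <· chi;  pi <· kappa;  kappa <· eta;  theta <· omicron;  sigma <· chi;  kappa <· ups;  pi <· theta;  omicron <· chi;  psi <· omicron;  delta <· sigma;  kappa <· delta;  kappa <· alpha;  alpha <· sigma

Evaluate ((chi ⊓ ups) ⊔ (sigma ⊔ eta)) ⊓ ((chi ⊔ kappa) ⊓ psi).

psi

chi ∧ ups = ups
sigma ∨ eta = chi
ups ∨ chi = chi
chi ∨ kappa = chi
chi ∧ psi = psi
chi ∧ psi = psi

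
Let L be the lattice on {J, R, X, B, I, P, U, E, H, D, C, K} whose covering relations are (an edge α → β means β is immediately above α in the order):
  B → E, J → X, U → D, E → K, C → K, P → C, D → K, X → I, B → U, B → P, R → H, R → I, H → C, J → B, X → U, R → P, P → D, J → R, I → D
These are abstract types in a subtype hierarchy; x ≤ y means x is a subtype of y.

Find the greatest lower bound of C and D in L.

P

Common lower bounds of {C, D}: B, J, P, R.
The greatest among these is P.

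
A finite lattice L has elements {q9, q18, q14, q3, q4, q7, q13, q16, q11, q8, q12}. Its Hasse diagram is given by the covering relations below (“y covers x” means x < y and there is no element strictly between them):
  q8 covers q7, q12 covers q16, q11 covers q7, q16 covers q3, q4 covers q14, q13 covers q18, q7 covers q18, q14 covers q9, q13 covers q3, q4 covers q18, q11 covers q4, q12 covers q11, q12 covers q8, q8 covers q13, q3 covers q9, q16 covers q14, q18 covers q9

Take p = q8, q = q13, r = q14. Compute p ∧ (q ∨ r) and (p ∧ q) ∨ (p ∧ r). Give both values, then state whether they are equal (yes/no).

q8; q13; no

q ∨ r = q12, so p ∧ (q ∨ r) = q8 ∧ q12 = q8.
p ∧ q = q13 and p ∧ r = q9, so (p ∧ q) ∨ (p ∧ r) = q13 ∨ q9 = q13.
Equal: no.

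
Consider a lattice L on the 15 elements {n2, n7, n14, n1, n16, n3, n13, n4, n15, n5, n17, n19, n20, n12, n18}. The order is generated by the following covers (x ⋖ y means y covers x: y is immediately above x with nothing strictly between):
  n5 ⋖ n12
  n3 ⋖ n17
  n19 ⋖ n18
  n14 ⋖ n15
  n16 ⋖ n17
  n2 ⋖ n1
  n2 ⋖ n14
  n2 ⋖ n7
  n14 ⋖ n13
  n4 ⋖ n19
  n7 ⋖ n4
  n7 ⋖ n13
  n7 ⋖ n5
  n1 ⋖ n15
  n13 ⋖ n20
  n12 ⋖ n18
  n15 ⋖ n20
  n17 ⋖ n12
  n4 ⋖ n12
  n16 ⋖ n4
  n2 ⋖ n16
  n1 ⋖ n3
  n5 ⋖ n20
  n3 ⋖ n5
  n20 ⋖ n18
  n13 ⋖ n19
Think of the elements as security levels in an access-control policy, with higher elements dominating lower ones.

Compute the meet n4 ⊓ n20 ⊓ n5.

Common lower bounds of {n4, n20, n5}: n2, n7.
The greatest among these is n7.

n7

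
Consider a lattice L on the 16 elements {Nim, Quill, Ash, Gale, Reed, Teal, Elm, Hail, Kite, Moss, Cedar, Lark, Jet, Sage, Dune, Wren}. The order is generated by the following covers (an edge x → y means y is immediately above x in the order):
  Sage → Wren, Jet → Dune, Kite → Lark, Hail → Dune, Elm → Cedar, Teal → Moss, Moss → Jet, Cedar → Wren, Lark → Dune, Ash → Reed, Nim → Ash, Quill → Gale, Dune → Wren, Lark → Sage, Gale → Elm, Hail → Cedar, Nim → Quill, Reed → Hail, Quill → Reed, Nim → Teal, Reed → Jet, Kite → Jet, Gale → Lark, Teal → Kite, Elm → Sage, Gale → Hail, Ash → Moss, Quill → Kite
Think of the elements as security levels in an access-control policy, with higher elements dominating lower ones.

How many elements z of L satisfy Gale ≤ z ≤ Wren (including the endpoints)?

8

The interval [Gale, Wren] = {Cedar, Dune, Elm, Gale, Hail, Lark, Sage, Wren}, which has 8 elements.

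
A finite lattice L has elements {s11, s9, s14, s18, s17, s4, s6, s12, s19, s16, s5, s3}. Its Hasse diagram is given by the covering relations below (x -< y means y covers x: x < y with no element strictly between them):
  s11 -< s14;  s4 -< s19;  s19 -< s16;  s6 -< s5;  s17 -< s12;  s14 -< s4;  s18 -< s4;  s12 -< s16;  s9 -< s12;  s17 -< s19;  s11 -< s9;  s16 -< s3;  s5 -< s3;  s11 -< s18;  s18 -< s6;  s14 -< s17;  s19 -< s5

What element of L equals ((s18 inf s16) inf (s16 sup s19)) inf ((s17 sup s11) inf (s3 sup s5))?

s18 ∧ s16 = s18
s16 ∨ s19 = s16
s18 ∧ s16 = s18
s17 ∨ s11 = s17
s3 ∨ s5 = s3
s17 ∧ s3 = s17
s18 ∧ s17 = s11

s11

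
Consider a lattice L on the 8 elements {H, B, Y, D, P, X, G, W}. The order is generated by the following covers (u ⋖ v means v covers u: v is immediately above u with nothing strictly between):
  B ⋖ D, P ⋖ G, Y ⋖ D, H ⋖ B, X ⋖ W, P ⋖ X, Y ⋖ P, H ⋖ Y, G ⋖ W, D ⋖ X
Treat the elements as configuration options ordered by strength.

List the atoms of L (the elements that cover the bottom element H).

The atoms are exactly the elements that cover H: B, Y.

B, Y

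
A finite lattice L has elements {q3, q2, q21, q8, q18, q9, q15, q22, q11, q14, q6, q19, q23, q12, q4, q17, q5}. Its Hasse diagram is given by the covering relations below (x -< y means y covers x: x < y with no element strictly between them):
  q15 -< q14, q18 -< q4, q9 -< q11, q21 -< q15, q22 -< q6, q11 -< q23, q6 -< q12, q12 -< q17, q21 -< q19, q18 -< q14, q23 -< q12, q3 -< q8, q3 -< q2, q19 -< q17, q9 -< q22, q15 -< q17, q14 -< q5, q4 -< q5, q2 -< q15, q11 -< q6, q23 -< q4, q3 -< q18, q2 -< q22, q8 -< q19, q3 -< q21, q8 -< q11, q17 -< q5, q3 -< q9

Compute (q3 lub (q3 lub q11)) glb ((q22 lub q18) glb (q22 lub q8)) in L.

q3 ∨ q11 = q11
q3 ∨ q11 = q11
q22 ∨ q18 = q5
q22 ∨ q8 = q6
q5 ∧ q6 = q6
q11 ∧ q6 = q11

q11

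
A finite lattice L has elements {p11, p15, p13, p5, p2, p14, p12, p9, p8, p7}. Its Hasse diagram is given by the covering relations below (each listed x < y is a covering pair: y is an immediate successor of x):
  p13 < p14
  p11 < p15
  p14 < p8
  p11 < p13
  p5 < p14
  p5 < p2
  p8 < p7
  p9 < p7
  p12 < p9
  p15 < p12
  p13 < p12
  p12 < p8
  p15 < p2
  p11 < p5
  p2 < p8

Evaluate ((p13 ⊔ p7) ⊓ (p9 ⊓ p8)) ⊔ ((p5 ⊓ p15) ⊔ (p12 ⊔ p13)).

p12

p13 ∨ p7 = p7
p9 ∧ p8 = p12
p7 ∧ p12 = p12
p5 ∧ p15 = p11
p12 ∨ p13 = p12
p11 ∨ p12 = p12
p12 ∨ p12 = p12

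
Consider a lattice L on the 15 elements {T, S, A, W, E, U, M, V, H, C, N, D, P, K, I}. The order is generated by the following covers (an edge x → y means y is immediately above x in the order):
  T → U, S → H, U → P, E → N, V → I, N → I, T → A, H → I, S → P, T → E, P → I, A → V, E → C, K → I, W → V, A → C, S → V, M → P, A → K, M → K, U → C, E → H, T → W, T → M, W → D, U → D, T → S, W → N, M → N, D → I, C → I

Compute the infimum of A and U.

Common lower bounds of {A, U}: T.
The greatest among these is T.

T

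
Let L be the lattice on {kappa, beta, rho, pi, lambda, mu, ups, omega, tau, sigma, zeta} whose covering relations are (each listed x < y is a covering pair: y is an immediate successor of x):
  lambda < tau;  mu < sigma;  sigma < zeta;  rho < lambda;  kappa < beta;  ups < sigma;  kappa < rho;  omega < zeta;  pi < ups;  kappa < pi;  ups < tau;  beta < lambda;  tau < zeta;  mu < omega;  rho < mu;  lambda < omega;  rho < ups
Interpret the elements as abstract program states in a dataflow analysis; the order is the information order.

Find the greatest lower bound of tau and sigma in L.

ups

Common lower bounds of {tau, sigma}: kappa, pi, rho, ups.
The greatest among these is ups.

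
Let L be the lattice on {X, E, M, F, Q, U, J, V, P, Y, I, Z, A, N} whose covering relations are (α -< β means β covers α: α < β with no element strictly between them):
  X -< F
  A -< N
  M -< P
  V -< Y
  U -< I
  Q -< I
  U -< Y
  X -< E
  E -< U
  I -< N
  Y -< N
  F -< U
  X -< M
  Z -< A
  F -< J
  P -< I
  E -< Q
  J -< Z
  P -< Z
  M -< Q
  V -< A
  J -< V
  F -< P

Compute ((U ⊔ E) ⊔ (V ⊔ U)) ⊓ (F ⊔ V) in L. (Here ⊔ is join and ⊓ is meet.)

V

U ∨ E = U
V ∨ U = Y
U ∨ Y = Y
F ∨ V = V
Y ∧ V = V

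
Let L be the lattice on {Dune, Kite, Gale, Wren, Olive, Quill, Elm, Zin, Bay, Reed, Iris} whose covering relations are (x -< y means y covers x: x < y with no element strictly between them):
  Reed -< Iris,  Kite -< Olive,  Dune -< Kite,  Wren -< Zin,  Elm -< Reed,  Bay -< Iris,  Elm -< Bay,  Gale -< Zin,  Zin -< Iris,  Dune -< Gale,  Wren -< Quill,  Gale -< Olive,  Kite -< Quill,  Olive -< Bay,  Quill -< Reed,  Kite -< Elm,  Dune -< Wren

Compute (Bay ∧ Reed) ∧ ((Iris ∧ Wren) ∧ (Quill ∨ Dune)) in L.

Dune

Bay ∧ Reed = Elm
Iris ∧ Wren = Wren
Quill ∨ Dune = Quill
Wren ∧ Quill = Wren
Elm ∧ Wren = Dune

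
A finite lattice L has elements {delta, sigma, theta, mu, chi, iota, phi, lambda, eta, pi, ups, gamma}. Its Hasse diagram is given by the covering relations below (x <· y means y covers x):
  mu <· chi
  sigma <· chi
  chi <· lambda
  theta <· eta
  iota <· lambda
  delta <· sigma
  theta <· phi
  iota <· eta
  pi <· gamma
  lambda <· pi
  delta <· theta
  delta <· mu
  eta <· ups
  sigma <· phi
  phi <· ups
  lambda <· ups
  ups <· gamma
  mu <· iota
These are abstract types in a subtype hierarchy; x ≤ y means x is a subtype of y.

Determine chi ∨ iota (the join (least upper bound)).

lambda

Common upper bounds of {chi, iota}: gamma, lambda, pi, ups.
The least among these is lambda.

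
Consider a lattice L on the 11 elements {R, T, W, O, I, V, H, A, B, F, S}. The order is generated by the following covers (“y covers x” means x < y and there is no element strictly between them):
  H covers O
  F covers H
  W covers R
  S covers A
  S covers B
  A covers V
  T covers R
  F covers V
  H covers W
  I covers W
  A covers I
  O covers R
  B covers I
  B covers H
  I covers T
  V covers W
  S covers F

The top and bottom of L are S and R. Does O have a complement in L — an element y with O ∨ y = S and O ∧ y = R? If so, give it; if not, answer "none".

Need y with O ∨ y = S and O ∧ y = R.
Checking each element gives: A.

A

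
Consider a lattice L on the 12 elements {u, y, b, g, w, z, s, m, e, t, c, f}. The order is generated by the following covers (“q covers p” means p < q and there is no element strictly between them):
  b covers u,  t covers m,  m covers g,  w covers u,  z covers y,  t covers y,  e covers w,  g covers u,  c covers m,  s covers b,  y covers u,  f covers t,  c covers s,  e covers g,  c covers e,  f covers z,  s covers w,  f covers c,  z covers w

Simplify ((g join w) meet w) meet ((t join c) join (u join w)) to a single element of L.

g ∨ w = e
e ∧ w = w
t ∨ c = f
u ∨ w = w
f ∨ w = f
w ∧ f = w

w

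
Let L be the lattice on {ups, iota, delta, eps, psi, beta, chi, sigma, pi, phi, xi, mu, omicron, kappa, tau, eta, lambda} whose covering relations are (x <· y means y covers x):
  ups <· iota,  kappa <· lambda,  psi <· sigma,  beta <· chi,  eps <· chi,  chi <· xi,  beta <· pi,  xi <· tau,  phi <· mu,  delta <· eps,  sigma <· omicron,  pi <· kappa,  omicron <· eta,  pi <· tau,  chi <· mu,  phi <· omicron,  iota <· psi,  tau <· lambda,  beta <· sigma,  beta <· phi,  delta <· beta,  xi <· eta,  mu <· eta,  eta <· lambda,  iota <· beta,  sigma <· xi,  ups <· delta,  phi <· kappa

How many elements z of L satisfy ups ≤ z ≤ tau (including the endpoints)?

11

The interval [ups, tau] = {beta, chi, delta, eps, iota, pi, psi, sigma, tau, ups, xi}, which has 11 elements.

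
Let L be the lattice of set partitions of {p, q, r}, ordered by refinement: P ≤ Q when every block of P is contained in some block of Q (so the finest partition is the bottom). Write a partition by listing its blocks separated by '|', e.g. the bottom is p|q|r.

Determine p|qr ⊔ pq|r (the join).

The join of p|qr and pq|r merges any blocks that overlap across the partitions, giving pqr.

pqr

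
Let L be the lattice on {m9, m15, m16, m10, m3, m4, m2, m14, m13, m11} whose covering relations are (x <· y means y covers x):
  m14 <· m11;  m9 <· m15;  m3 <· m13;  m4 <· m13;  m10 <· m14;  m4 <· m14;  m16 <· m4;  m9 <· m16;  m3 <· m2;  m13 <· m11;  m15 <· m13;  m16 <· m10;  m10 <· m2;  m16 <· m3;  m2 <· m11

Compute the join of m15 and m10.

m11

Common upper bounds of {m15, m10}: m11.
The least among these is m11.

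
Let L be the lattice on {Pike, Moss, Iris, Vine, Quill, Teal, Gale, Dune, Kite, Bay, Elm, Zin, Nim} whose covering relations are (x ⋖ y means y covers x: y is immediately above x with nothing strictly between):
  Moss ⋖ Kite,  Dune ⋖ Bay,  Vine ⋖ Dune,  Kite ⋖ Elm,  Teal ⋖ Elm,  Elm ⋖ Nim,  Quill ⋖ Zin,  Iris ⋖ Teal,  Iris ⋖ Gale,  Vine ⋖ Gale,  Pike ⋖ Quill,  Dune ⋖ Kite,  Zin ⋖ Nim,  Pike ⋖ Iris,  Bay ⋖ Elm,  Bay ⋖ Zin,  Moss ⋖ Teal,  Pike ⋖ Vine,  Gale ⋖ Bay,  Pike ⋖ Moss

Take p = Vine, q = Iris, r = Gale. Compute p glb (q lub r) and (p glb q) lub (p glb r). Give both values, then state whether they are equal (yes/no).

q lub r = Gale, so p glb (q lub r) = Vine glb Gale = Vine.
p glb q = Pike and p glb r = Vine, so (p glb q) lub (p glb r) = Pike lub Vine = Vine.
Equal: yes.

Vine; Vine; yes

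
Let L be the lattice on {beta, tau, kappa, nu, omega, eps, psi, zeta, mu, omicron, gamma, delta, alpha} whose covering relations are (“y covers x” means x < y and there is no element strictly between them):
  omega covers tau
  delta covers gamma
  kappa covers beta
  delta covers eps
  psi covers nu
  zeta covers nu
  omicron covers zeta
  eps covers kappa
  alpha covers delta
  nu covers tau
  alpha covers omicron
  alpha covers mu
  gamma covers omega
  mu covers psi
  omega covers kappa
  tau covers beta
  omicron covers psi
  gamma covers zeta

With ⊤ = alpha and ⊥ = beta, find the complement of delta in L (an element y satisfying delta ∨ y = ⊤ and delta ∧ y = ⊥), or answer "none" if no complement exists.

For every candidate y, either delta ∨ y ≠ alpha or delta ∧ y ≠ beta; no complement exists.

none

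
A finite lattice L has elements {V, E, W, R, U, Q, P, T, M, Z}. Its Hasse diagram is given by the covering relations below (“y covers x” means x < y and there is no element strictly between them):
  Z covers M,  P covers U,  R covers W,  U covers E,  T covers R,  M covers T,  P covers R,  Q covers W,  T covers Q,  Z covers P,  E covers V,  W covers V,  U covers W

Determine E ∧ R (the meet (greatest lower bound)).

V

Common lower bounds of {E, R}: V.
The greatest among these is V.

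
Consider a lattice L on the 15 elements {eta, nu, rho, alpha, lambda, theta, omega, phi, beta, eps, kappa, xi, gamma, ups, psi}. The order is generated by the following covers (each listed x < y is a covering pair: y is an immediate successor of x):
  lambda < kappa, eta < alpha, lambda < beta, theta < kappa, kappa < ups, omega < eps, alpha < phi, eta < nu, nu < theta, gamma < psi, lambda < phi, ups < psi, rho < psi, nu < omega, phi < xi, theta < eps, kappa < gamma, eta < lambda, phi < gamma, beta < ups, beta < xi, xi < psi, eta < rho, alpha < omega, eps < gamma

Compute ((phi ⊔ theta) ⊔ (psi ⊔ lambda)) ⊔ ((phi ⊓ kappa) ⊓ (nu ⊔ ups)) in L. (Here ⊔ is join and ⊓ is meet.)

phi ∨ theta = gamma
psi ∨ lambda = psi
gamma ∨ psi = psi
phi ∧ kappa = lambda
nu ∨ ups = ups
lambda ∧ ups = lambda
psi ∨ lambda = psi

psi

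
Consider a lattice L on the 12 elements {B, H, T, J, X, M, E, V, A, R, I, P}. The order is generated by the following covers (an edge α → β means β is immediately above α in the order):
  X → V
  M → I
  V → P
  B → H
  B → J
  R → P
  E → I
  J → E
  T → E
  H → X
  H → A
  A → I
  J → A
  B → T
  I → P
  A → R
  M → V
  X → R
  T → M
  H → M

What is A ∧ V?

Common lower bounds of {A, V}: B, H.
The greatest among these is H.

H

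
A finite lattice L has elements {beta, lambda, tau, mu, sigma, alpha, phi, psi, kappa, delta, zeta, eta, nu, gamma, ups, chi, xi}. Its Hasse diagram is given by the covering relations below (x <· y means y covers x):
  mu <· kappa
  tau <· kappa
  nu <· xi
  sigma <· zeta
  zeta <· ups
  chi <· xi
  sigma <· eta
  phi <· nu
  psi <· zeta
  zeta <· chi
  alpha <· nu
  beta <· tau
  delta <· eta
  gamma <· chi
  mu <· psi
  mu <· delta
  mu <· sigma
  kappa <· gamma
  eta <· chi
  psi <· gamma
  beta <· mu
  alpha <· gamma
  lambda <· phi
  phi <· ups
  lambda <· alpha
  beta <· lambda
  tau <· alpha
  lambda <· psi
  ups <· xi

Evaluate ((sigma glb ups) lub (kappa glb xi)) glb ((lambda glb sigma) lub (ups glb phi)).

lambda

sigma ∧ ups = sigma
kappa ∧ xi = kappa
sigma ∨ kappa = chi
lambda ∧ sigma = beta
ups ∧ phi = phi
beta ∨ phi = phi
chi ∧ phi = lambda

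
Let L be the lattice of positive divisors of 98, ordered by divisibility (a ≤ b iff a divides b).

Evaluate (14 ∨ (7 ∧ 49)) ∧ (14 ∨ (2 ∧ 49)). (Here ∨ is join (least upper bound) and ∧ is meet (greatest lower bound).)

14

7 ∧ 49 = 7
14 ∨ 7 = 14
2 ∧ 49 = 1
14 ∨ 1 = 14
14 ∧ 14 = 14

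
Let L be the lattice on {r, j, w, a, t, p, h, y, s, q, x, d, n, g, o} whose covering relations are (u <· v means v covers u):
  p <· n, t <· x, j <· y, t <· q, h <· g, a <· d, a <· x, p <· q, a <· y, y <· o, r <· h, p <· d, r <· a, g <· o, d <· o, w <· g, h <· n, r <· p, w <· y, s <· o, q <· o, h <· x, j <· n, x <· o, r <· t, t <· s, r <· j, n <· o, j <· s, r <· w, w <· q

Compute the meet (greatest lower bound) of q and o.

q

Common lower bounds of {q, o}: p, q, r, t, w.
The greatest among these is q.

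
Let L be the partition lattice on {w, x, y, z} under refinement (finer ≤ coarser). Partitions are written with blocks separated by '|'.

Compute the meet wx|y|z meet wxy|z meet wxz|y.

wx|y|z

The meet (common refinement) of wx|y|z, wxy|z, wxz|y intersects blocks pairwise, giving wx|y|z.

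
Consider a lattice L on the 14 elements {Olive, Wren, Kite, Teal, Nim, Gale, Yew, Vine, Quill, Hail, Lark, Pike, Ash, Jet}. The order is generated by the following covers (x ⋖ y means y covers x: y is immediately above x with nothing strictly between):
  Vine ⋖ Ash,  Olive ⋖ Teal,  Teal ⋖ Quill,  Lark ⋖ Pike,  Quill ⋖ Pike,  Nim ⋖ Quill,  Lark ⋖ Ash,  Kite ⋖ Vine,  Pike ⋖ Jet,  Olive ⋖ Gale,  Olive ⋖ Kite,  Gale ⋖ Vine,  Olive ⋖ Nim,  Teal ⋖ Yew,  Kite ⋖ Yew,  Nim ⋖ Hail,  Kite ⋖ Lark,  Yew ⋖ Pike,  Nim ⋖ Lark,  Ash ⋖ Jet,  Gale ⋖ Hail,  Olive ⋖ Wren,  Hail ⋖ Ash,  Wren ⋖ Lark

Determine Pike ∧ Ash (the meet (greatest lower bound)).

Lark

Common lower bounds of {Pike, Ash}: Kite, Lark, Nim, Olive, Wren.
The greatest among these is Lark.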